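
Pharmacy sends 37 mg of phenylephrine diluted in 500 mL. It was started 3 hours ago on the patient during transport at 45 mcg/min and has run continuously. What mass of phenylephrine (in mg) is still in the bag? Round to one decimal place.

28.9 mg

45 mcg/min × 60 min/hr = 2700 mcg/hr
Concentration = 37 mg ÷ 500 mL = 0.074 mg/mL = 74 mcg/mL
Rate = 2700 mcg/hr ÷ 74 mcg/mL = 36.48649 mL/hr
Volume infused = 36.48649 mL/hr × 3 hr = 109.4595 mL
Volume remaining = 500 − 109.4595 = 390.5405 mL
Drug remaining = 390.5405 mL × 74 mcg/mL = 28900 mcg = 28.9 mg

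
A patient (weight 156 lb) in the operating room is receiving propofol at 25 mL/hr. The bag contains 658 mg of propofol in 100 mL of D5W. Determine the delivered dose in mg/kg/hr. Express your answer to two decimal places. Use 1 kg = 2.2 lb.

2.32 mg/kg/hr

Weight = 156 lb ÷ 2.2 lb/kg = 70.90909 kg
Concentration = 658 mg ÷ 100 mL = 6.58 mg/mL
Drug rate = 25 mL/hr × 6.58 mg/mL = 164.5 mg/hr
164.5 mg/hr ÷ 70.90909 kg = 2.319872 mg/kg/hr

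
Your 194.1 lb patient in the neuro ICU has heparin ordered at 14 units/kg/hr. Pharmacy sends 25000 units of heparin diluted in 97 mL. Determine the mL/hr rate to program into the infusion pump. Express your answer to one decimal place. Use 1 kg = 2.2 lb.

Weight = 194.1 lb ÷ 2.2 lb/kg = 88.22727 kg
Dose = 14 units/kg/hr × 88.22727 kg = 1235.182 units/hr
Concentration = 25000 units ÷ 97 mL = 257.732 units/mL
Rate = 1235.182 units/hr ÷ 257.732 units/mL = 4.792505 mL/hr

4.8 mL/hr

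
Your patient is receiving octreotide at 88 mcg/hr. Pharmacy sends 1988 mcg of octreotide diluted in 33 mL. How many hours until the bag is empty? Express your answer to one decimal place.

22.6 hours

Concentration = 1988 mcg ÷ 33 mL = 60.24242 mcg/mL
Rate = 88 mcg/hr ÷ 60.24242 mcg/mL = 1.460765 mL/hr
Duration = 33 mL ÷ 1.460765 mL/hr = 22.59091 hr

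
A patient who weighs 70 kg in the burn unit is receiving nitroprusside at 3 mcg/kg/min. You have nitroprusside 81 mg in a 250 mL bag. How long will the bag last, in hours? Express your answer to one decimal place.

6.4 hours

Dose = 3 mcg/kg/min × 70 kg = 210 mcg/min
210 mcg/min × 60 min/hr = 12600 mcg/hr
Concentration = 81 mg ÷ 250 mL = 0.324 mg/mL = 324 mcg/mL
Rate = 12600 mcg/hr ÷ 324 mcg/mL = 38.88889 mL/hr
Duration = 250 mL ÷ 38.88889 mL/hr = 6.428571 hr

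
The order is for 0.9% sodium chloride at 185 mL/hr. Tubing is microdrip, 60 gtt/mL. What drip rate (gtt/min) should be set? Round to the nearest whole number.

185 mL/hr ÷ 60 min/hr = 3.083333 mL/min
3.083333 mL/min × 60 gtt/mL = 185 gtt/min

185 gtt/min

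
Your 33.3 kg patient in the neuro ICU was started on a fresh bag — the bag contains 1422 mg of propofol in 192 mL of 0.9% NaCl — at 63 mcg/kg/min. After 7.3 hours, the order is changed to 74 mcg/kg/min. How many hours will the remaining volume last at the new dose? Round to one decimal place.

3.4 hours

Initial rate:
Dose = 63 mcg/kg/min × 33.3 kg = 2097.9 mcg/min
2097.9 mcg/min × 60 min/hr = 125874 mcg/hr
Concentration = 1422 mg ÷ 192 mL = 7.40625 mg/mL = 7406.25 mcg/mL
Rate = 125874 mcg/hr ÷ 7406.25 mcg/mL = 16.99565 mL/hr
Volume infused so far = 16.99565 mL/hr × 7.3 hr = 124.0682 mL
Volume remaining = 192 − 124.0682 = 67.93179 mL
New rate:
Dose = 74 mcg/kg/min × 33.3 kg = 2464.2 mcg/min
2464.2 mcg/min × 60 min/hr = 147852 mcg/hr
Rate = 147852 mcg/hr ÷ 7406.25 mcg/mL = 19.96314 mL/hr
Time remaining = 67.93179 mL ÷ 19.96314 mL/hr = 3.402861 hr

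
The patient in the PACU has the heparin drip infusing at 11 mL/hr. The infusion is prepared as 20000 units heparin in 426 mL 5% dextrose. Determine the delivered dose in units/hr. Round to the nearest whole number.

Concentration = 20000 units ÷ 426 mL = 46.94836 units/mL
Drug rate = 11 mL/hr × 46.94836 units/mL = 516.4319 units/hr

516 units/hr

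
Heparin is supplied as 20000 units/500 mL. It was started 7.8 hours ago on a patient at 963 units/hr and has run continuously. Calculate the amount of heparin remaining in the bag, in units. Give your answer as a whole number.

12489 units

Concentration = 20000 units ÷ 500 mL = 40 units/mL
Rate = 963 units/hr ÷ 40 units/mL = 24.075 mL/hr
Volume infused = 24.075 mL/hr × 7.8 hr = 187.785 mL
Volume remaining = 500 − 187.785 = 312.215 mL
Drug remaining = 312.215 mL × 40 units/mL = 12488.6 units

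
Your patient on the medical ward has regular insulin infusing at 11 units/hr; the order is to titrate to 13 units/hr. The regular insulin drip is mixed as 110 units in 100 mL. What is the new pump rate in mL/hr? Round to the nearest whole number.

12 mL/hr

Concentration = 110 units ÷ 100 mL = 1.1 units/mL
Rate = 13 units/hr ÷ 1.1 units/mL = 11.81818 mL/hr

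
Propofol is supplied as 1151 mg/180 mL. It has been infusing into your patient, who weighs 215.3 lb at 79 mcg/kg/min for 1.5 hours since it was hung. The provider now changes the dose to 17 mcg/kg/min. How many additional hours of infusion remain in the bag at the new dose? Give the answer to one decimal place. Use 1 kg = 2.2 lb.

Initial rate:
Weight = 215.3 lb ÷ 2.2 lb/kg = 97.86364 kg
Dose = 79 mcg/kg/min × 97.86364 kg = 7731.227 mcg/min
7731.227 mcg/min × 60 min/hr = 463873.6 mcg/hr
Concentration = 1151 mg ÷ 180 mL = 6.394444 mg/mL = 6394.444 mcg/mL
Rate = 463873.6 mcg/hr ÷ 6394.444 mcg/mL = 72.54323 mL/hr
Volume infused so far = 72.54323 mL/hr × 1.5 hr = 108.8148 mL
Volume remaining = 180 − 108.8148 = 71.18516 mL
New rate:
Dose = 17 mcg/kg/min × 97.86364 kg = 1663.682 mcg/min
1663.682 mcg/min × 60 min/hr = 99820.91 mcg/hr
Rate = 99820.91 mcg/hr ÷ 6394.444 mcg/mL = 15.61057 mL/hr
Time remaining = 71.18516 mL ÷ 15.61057 mL/hr = 4.560062 hr

4.6 hours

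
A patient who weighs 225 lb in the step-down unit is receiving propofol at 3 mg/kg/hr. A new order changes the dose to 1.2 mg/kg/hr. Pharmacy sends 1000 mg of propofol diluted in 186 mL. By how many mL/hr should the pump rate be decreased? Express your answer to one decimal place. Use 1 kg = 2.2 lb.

At the current dose:
Weight = 225 lb ÷ 2.2 lb/kg = 102.2727 kg
Dose = 3 mg/kg/hr × 102.2727 kg = 306.8182 mg/hr
Concentration = 1000 mg ÷ 186 mL = 5.376344 mg/mL
Rate = 306.8182 mg/hr ÷ 5.376344 mg/mL = 57.06818 mL/hr
At the new dose:
Dose = 1.2 mg/kg/hr × 102.2727 kg = 122.7273 mg/hr
Rate = 122.7273 mg/hr ÷ 5.376344 mg/mL = 22.82727 mL/hr
Change = 22.82727 − 57.06818 = -34.24091 mL/hr → 34.24091 mL/hr decrease

34.2 mL/hr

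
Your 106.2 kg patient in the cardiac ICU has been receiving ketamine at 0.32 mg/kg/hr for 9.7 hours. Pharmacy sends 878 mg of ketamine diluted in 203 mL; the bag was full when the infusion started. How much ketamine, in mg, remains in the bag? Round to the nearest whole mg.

548 mg

Dose = 0.32 mg/kg/hr × 106.2 kg = 33.984 mg/hr
Concentration = 878 mg ÷ 203 mL = 4.325123 mg/mL
Rate = 33.984 mg/hr ÷ 4.325123 mg/mL = 7.857349 mL/hr
Volume infused = 7.857349 mL/hr × 9.7 hr = 76.21628 mL
Volume remaining = 203 − 76.21628 = 126.7837 mL
Drug remaining = 126.7837 mL × 4.325123 mg/mL = 548.3552 mg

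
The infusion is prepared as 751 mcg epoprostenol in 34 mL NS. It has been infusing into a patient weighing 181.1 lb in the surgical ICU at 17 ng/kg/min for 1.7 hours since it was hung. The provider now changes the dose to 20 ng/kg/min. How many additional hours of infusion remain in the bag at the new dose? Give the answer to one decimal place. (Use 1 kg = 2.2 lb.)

6.2 hours

Initial rate:
Weight = 181.1 lb ÷ 2.2 lb/kg = 82.31818 kg
Dose = 17 ng/kg/min × 82.31818 kg = 1399.409 ng/min
1399.409 ng/min × 60 min/hr = 83964.55 ng/hr
Concentration = 751 mcg ÷ 34 mL = 22.08824 mcg/mL = 22088.24 ng/mL
Rate = 83964.55 ng/hr ÷ 22088.24 ng/mL = 3.801324 mL/hr
Volume infused so far = 3.801324 mL/hr × 1.7 hr = 6.462251 mL
Volume remaining = 34 − 6.462251 = 27.53775 mL
New rate:
Dose = 20 ng/kg/min × 82.31818 kg = 1646.364 ng/min
1646.364 ng/min × 60 min/hr = 98781.82 ng/hr
Rate = 98781.82 ng/hr ÷ 22088.24 ng/mL = 4.472146 mL/hr
Time remaining = 27.53775 mL ÷ 4.472146 mL/hr = 6.157614 hr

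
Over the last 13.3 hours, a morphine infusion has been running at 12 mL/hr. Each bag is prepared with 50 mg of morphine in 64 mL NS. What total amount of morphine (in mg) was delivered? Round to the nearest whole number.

Concentration = 50 mg ÷ 64 mL = 0.78125 mg/mL
Drug rate = 12 mL/hr × 0.78125 mg/mL = 9.375 mg/hr
Total = 9.375 mg/hr × 13.3 hr = 124.6875 mg

125 mg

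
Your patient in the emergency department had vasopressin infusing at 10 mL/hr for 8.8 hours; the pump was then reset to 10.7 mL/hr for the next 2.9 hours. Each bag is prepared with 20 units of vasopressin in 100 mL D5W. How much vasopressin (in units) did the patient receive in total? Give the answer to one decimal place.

23.8 units

Concentration = 20 units ÷ 100 mL = 0.2 units/mL
Stage 1: 10 mL/hr × 8.8 hr = 88 mL → 88 mL × 0.2 units/mL = 17.6 units
Stage 2: 10.7 mL/hr × 2.9 hr = 31.03 mL → 31.03 mL × 0.2 units/mL = 6.206 units
Total = 17.6 + 6.206 = 23.806 units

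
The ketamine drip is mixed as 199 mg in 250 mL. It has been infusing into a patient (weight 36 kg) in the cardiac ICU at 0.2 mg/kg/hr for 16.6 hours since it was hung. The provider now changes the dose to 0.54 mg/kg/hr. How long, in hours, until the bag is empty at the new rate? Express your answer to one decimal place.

4.1 hours

Initial rate:
Dose = 0.2 mg/kg/hr × 36 kg = 7.2 mg/hr
Concentration = 199 mg ÷ 250 mL = 0.796 mg/mL
Rate = 7.2 mg/hr ÷ 0.796 mg/mL = 9.045226 mL/hr
Volume infused so far = 9.045226 mL/hr × 16.6 hr = 150.1508 mL
Volume remaining = 250 − 150.1508 = 99.84925 mL
New rate:
Dose = 0.54 mg/kg/hr × 36 kg = 19.44 mg/hr
Rate = 19.44 mg/hr ÷ 0.796 mg/mL = 24.42211 mL/hr
Time remaining = 99.84925 mL ÷ 24.42211 mL/hr = 4.088477 hr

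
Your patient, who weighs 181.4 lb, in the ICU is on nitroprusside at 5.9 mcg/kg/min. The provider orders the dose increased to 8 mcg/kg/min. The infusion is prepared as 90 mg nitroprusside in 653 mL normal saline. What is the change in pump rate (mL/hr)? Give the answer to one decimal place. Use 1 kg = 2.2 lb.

75.4 mL/hr

At the current dose:
Weight = 181.4 lb ÷ 2.2 lb/kg = 82.45455 kg
Dose = 5.9 mcg/kg/min × 82.45455 kg = 486.4818 mcg/min
486.4818 mcg/min × 60 min/hr = 29188.91 mcg/hr
Concentration = 90 mg ÷ 653 mL = 0.1378254 mg/mL = 137.8254 mcg/mL
Rate = 29188.91 mcg/hr ÷ 137.8254 mcg/mL = 211.7818 mL/hr
At the new dose:
Dose = 8 mcg/kg/min × 82.45455 kg = 659.6364 mcg/min
659.6364 mcg/min × 60 min/hr = 39578.18 mcg/hr
Rate = 39578.18 mcg/hr ÷ 137.8254 mcg/mL = 287.1617 mL/hr
Change = 287.1617 − 211.7818 = 75.37995 mL/hr → 75.37995 mL/hr increase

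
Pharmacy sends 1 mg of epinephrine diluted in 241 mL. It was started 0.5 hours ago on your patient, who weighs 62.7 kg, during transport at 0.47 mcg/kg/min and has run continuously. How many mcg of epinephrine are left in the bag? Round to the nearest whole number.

116 mcg

Dose = 0.47 mcg/kg/min × 62.7 kg = 29.469 mcg/min
29.469 mcg/min × 60 min/hr = 1768.14 mcg/hr
Concentration = 1 mg ÷ 241 mL = 0.004149378 mg/mL = 4.149378 mcg/mL
Rate = 1768.14 mcg/hr ÷ 4.149378 mcg/mL = 426.1217 mL/hr
Volume infused = 426.1217 mL/hr × 0.5 hr = 213.0609 mL
Volume remaining = 241 − 213.0609 = 27.93913 mL
Drug remaining = 27.93913 mL × 4.149378 mcg/mL = 115.93 mcg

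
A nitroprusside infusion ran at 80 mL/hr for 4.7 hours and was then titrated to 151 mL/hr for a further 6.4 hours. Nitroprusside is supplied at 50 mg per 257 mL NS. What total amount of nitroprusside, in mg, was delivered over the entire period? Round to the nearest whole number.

Concentration = 50 mg ÷ 257 mL = 0.1945525 mg/mL
Stage 1: 80 mL/hr × 4.7 hr = 376 mL → 376 mL × 0.1945525 mg/mL = 73.15175 mg
Stage 2: 151 mL/hr × 6.4 hr = 966.4 mL → 966.4 mL × 0.1945525 mg/mL = 188.0156 mg
Total = 73.15175 + 188.0156 = 261.1673 mg

261 mg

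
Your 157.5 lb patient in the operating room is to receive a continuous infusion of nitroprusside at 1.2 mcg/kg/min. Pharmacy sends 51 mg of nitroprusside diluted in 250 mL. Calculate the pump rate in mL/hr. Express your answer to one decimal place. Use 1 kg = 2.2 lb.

25.3 mL/hr

Weight = 157.5 lb ÷ 2.2 lb/kg = 71.59091 kg
Dose = 1.2 mcg/kg/min × 71.59091 kg = 85.90909 mcg/min
85.90909 mcg/min × 60 min/hr = 5154.545 mcg/hr
Concentration = 51 mg ÷ 250 mL = 0.204 mg/mL = 204 mcg/mL
Rate = 5154.545 mcg/hr ÷ 204 mcg/mL = 25.26738 mL/hr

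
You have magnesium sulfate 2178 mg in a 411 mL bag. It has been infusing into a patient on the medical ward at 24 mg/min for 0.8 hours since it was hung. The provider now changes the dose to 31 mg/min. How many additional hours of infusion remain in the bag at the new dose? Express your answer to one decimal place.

Initial rate:
24 mg/min × 60 min/hr = 1440 mg/hr
Concentration = 2178 mg ÷ 411 mL = 5.29927 mg/mL
Rate = 1440 mg/hr ÷ 5.29927 mg/mL = 271.7355 mL/hr
Volume infused so far = 271.7355 mL/hr × 0.8 hr = 217.3884 mL
Volume remaining = 411 − 217.3884 = 193.6116 mL
New rate:
31 mg/min × 60 min/hr = 1860 mg/hr
Rate = 1860 mg/hr ÷ 5.29927 mg/mL = 350.9917 mL/hr
Time remaining = 193.6116 mL ÷ 350.9917 mL/hr = 0.5516129 hr

0.6 hours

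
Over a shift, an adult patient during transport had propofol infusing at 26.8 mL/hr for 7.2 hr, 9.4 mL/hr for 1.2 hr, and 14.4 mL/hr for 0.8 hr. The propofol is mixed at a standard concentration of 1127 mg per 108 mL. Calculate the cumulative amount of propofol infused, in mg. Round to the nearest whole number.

Concentration = 1127 mg ÷ 108 mL = 10.43519 mg/mL
Stage 1: 26.8 mL/hr × 7.2 hr = 192.96 mL → 192.96 mL × 10.43519 mg/mL = 2013.573 mg
Stage 2: 9.4 mL/hr × 1.2 hr = 11.28 mL → 11.28 mL × 10.43519 mg/mL = 117.7089 mg
Stage 3: 14.4 mL/hr × 0.8 hr = 11.52 mL → 11.52 mL × 10.43519 mg/mL = 120.2133 mg
Total = 2013.573 + 117.7089 + 120.2133 = 2251.496 mg

2251 mg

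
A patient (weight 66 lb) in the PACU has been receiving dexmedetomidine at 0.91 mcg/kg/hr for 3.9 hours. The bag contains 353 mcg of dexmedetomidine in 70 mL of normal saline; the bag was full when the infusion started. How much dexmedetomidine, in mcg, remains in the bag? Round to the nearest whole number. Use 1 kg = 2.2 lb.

Weight = 66 lb ÷ 2.2 lb/kg = 30 kg
Dose = 0.91 mcg/kg/hr × 30 kg = 27.3 mcg/hr
Concentration = 353 mcg ÷ 70 mL = 5.042857 mcg/mL
Rate = 27.3 mcg/hr ÷ 5.042857 mcg/mL = 5.413598 mL/hr
Volume infused = 5.413598 mL/hr × 3.9 hr = 21.11303 mL
Volume remaining = 70 − 21.11303 = 48.88697 mL
Drug remaining = 48.88697 mL × 5.042857 mcg/mL = 246.53 mcg

247 mcg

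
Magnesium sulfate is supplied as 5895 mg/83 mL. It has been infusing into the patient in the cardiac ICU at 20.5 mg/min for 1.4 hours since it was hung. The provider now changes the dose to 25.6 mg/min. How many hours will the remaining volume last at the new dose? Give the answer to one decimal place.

2.7 hours

Initial rate:
20.5 mg/min × 60 min/hr = 1230 mg/hr
Concentration = 5895 mg ÷ 83 mL = 71.0241 mg/mL
Rate = 1230 mg/hr ÷ 71.0241 mg/mL = 17.31807 mL/hr
Volume infused so far = 17.31807 mL/hr × 1.4 hr = 24.24529 mL
Volume remaining = 83 − 24.24529 = 58.75471 mL
New rate:
25.6 mg/min × 60 min/hr = 1536 mg/hr
Rate = 1536 mg/hr ÷ 71.0241 mg/mL = 21.62646 mL/hr
Time remaining = 58.75471 mL ÷ 21.62646 mL/hr = 2.716797 hr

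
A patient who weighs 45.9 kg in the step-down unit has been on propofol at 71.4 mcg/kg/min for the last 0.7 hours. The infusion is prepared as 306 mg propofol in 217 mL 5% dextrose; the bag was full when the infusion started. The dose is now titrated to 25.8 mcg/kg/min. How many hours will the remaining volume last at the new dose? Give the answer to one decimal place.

2.4 hours

Initial rate:
Dose = 71.4 mcg/kg/min × 45.9 kg = 3277.26 mcg/min
3277.26 mcg/min × 60 min/hr = 196635.6 mcg/hr
Concentration = 306 mg ÷ 217 mL = 1.410138 mg/mL = 1410.138 mcg/mL
Rate = 196635.6 mcg/hr ÷ 1410.138 mcg/mL = 139.4442 mL/hr
Volume infused so far = 139.4442 mL/hr × 0.7 hr = 97.61094 mL
Volume remaining = 217 − 97.61094 = 119.3891 mL
New rate:
Dose = 25.8 mcg/kg/min × 45.9 kg = 1184.22 mcg/min
1184.22 mcg/min × 60 min/hr = 71053.2 mcg/hr
Rate = 71053.2 mcg/hr ÷ 1410.138 mcg/mL = 50.3874 mL/hr
Time remaining = 119.3891 mL ÷ 50.3874 mL/hr = 2.369423 hr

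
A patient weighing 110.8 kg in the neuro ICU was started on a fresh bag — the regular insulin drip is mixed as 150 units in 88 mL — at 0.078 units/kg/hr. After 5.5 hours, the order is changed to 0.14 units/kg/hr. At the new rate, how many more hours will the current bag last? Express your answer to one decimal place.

Initial rate:
Dose = 0.078 units/kg/hr × 110.8 kg = 8.6424 units/hr
Concentration = 150 units ÷ 88 mL = 1.704545 units/mL
Rate = 8.6424 units/hr ÷ 1.704545 units/mL = 5.070208 mL/hr
Volume infused so far = 5.070208 mL/hr × 5.5 hr = 27.88614 mL
Volume remaining = 88 − 27.88614 = 60.11386 mL
New rate:
Dose = 0.14 units/kg/hr × 110.8 kg = 15.512 units/hr
Rate = 15.512 units/hr ÷ 1.704545 units/mL = 9.100373 mL/hr
Time remaining = 60.11386 mL ÷ 9.100373 mL/hr = 6.605647 hr

6.6 hours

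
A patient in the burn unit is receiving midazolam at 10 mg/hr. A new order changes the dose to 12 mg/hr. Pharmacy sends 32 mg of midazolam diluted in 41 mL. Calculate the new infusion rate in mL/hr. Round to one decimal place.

15.4 mL/hr

Concentration = 32 mg ÷ 41 mL = 0.7804878 mg/mL
Rate = 12 mg/hr ÷ 0.7804878 mg/mL = 15.375 mL/hr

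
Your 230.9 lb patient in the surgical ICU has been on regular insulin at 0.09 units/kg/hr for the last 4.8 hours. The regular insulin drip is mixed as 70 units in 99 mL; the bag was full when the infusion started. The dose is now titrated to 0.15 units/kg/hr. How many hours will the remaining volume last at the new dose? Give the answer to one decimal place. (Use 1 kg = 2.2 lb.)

Initial rate:
Weight = 230.9 lb ÷ 2.2 lb/kg = 104.9545 kg
Dose = 0.09 units/kg/hr × 104.9545 kg = 9.445909 units/hr
Concentration = 70 units ÷ 99 mL = 0.7070707 units/mL
Rate = 9.445909 units/hr ÷ 0.7070707 units/mL = 13.35921 mL/hr
Volume infused so far = 13.35921 mL/hr × 4.8 hr = 64.12423 mL
Volume remaining = 99 − 64.12423 = 34.87577 mL
New rate:
Dose = 0.15 units/kg/hr × 104.9545 kg = 15.74318 units/hr
Rate = 15.74318 units/hr ÷ 0.7070707 units/mL = 22.26536 mL/hr
Time remaining = 34.87577 mL ÷ 22.26536 mL/hr = 1.566369 hr

1.6 hours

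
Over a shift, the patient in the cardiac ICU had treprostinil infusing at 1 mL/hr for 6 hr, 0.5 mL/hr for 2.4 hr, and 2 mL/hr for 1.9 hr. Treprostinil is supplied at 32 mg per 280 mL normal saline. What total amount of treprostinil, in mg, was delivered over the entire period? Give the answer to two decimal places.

Concentration = 32 mg ÷ 280 mL = 0.1142857 mg/mL
Stage 1: 1 mL/hr × 6 hr = 6 mL → 6 mL × 0.1142857 mg/mL = 0.6857143 mg
Stage 2: 0.5 mL/hr × 2.4 hr = 1.2 mL → 1.2 mL × 0.1142857 mg/mL = 0.1371429 mg
Stage 3: 2 mL/hr × 1.9 hr = 3.8 mL → 3.8 mL × 0.1142857 mg/mL = 0.4342857 mg
Total = 0.6857143 + 0.1371429 + 0.4342857 = 1.257143 mg

1.26 mg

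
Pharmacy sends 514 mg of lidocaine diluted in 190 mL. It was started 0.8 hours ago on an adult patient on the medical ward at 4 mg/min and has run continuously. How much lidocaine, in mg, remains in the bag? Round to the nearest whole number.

4 mg/min × 60 min/hr = 240 mg/hr
Concentration = 514 mg ÷ 190 mL = 2.705263 mg/mL
Rate = 240 mg/hr ÷ 2.705263 mg/mL = 88.71595 mL/hr
Volume infused = 88.71595 mL/hr × 0.8 hr = 70.97276 mL
Volume remaining = 190 − 70.97276 = 119.0272 mL
Drug remaining = 119.0272 mL × 2.705263 mg/mL = 322 mg

322 mg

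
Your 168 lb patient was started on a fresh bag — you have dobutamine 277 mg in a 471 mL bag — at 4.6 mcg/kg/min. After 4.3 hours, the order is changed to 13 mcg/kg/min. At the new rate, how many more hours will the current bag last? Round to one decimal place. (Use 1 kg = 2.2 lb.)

3.1 hours

Initial rate:
Weight = 168 lb ÷ 2.2 lb/kg = 76.36364 kg
Dose = 4.6 mcg/kg/min × 76.36364 kg = 351.2727 mcg/min
351.2727 mcg/min × 60 min/hr = 21076.36 mcg/hr
Concentration = 277 mg ÷ 471 mL = 0.5881104 mg/mL = 588.1104 mcg/mL
Rate = 21076.36 mcg/hr ÷ 588.1104 mcg/mL = 35.83743 mL/hr
Volume infused so far = 35.83743 mL/hr × 4.3 hr = 154.1009 mL
Volume remaining = 471 − 154.1009 = 316.8991 mL
New rate:
Dose = 13 mcg/kg/min × 76.36364 kg = 992.7273 mcg/min
992.7273 mcg/min × 60 min/hr = 59563.64 mcg/hr
Rate = 59563.64 mcg/hr ÷ 588.1104 mcg/mL = 101.2797 mL/hr
Time remaining = 316.8991 mL ÷ 101.2797 mL/hr = 3.12895 hr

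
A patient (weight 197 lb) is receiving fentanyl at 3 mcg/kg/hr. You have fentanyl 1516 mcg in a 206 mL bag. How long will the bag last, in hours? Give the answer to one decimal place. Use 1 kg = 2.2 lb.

5.6 hours

Weight = 197 lb ÷ 2.2 lb/kg = 89.54545 kg
Dose = 3 mcg/kg/hr × 89.54545 kg = 268.6364 mcg/hr
Concentration = 1516 mcg ÷ 206 mL = 7.359223 mcg/mL
Rate = 268.6364 mcg/hr ÷ 7.359223 mcg/mL = 36.50336 mL/hr
Duration = 206 mL ÷ 36.50336 mL/hr = 5.643316 hr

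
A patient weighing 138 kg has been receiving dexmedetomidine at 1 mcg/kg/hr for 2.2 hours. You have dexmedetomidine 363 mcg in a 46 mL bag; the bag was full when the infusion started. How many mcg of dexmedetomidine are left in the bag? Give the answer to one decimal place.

Dose = 1 mcg/kg/hr × 138 kg = 138 mcg/hr
Concentration = 363 mcg ÷ 46 mL = 7.891304 mcg/mL
Rate = 138 mcg/hr ÷ 7.891304 mcg/mL = 17.4876 mL/hr
Volume infused = 17.4876 mL/hr × 2.2 hr = 38.47273 mL
Volume remaining = 46 − 38.47273 = 7.527273 mL
Drug remaining = 7.527273 mL × 7.891304 mcg/mL = 59.4 mcg

59.4 mcg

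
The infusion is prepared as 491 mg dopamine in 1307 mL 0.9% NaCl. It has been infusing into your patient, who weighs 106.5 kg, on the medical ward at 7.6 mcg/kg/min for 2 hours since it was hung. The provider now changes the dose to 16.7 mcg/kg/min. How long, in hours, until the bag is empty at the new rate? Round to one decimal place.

3.7 hours

Initial rate:
Dose = 7.6 mcg/kg/min × 106.5 kg = 809.4 mcg/min
809.4 mcg/min × 60 min/hr = 48564 mcg/hr
Concentration = 491 mg ÷ 1307 mL = 0.3756695 mg/mL = 375.6695 mcg/mL
Rate = 48564 mcg/hr ÷ 375.6695 mcg/mL = 129.2732 mL/hr
Volume infused so far = 129.2732 mL/hr × 2 hr = 258.5464 mL
Volume remaining = 1307 − 258.5464 = 1048.454 mL
New rate:
Dose = 16.7 mcg/kg/min × 106.5 kg = 1778.55 mcg/min
1778.55 mcg/min × 60 min/hr = 106713 mcg/hr
Rate = 106713 mcg/hr ÷ 375.6695 mcg/mL = 284.0609 mL/hr
Time remaining = 1048.454 mL ÷ 284.0609 mL/hr = 3.690947 hr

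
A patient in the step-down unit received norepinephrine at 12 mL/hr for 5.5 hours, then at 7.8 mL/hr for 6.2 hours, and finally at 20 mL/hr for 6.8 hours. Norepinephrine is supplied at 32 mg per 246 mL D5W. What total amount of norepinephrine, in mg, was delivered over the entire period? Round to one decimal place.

Concentration = 32 mg ÷ 246 mL = 0.1300813 mg/mL
Stage 1: 12 mL/hr × 5.5 hr = 66 mL → 66 mL × 0.1300813 mg/mL = 8.585366 mg
Stage 2: 7.8 mL/hr × 6.2 hr = 48.36 mL → 48.36 mL × 0.1300813 mg/mL = 6.290732 mg
Stage 3: 20 mL/hr × 6.8 hr = 136 mL → 136 mL × 0.1300813 mg/mL = 17.69106 mg
Total = 8.585366 + 6.290732 + 17.69106 = 32.56715 mg

32.6 mg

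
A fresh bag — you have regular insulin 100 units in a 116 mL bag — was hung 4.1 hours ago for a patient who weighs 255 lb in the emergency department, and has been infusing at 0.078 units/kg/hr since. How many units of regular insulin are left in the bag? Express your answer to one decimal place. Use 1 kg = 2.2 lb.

62.9 units

Weight = 255 lb ÷ 2.2 lb/kg = 115.9091 kg
Dose = 0.078 units/kg/hr × 115.9091 kg = 9.040909 units/hr
Concentration = 100 units ÷ 116 mL = 0.862069 units/mL
Rate = 9.040909 units/hr ÷ 0.862069 units/mL = 10.48745 mL/hr
Volume infused = 10.48745 mL/hr × 4.1 hr = 42.99856 mL
Volume remaining = 116 − 42.99856 = 73.00144 mL
Drug remaining = 73.00144 mL × 0.862069 units/mL = 62.93227 units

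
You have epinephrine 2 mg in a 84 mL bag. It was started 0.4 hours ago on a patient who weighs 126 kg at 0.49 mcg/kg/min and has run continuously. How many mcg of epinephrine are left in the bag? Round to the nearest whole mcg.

Dose = 0.49 mcg/kg/min × 126 kg = 61.74 mcg/min
61.74 mcg/min × 60 min/hr = 3704.4 mcg/hr
Concentration = 2 mg ÷ 84 mL = 0.02380952 mg/mL = 23.80952 mcg/mL
Rate = 3704.4 mcg/hr ÷ 23.80952 mcg/mL = 155.5848 mL/hr
Volume infused = 155.5848 mL/hr × 0.4 hr = 62.23392 mL
Volume remaining = 84 − 62.23392 = 21.76608 mL
Drug remaining = 21.76608 mL × 23.80952 mcg/mL = 518.24 mcg

518 mcg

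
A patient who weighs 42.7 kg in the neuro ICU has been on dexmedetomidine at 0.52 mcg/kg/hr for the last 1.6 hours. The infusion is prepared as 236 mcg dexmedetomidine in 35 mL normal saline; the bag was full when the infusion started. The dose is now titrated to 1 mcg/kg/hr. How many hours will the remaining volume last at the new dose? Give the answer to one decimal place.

Initial rate:
Dose = 0.52 mcg/kg/hr × 42.7 kg = 22.204 mcg/hr
Concentration = 236 mcg ÷ 35 mL = 6.742857 mcg/mL
Rate = 22.204 mcg/hr ÷ 6.742857 mcg/mL = 3.292966 mL/hr
Volume infused so far = 3.292966 mL/hr × 1.6 hr = 5.268746 mL
Volume remaining = 35 − 5.268746 = 29.73125 mL
New rate:
Dose = 1 mcg/kg/hr × 42.7 kg = 42.7 mcg/hr
Rate = 42.7 mcg/hr ÷ 6.742857 mcg/mL = 6.332627 mL/hr
Time remaining = 29.73125 mL ÷ 6.332627 mL/hr = 4.694932 hr

4.7 hours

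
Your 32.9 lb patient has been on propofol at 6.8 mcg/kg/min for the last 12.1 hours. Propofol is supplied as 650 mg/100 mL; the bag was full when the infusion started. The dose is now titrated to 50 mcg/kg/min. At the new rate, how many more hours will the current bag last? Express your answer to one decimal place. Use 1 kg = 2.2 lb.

12.8 hours

Initial rate:
Weight = 32.9 lb ÷ 2.2 lb/kg = 14.95455 kg
Dose = 6.8 mcg/kg/min × 14.95455 kg = 101.6909 mcg/min
101.6909 mcg/min × 60 min/hr = 6101.455 mcg/hr
Concentration = 650 mg ÷ 100 mL = 6.5 mg/mL = 6500 mcg/mL
Rate = 6101.455 mcg/hr ÷ 6500 mcg/mL = 0.9386853 mL/hr
Volume infused so far = 0.9386853 mL/hr × 12.1 hr = 11.35809 mL
Volume remaining = 100 − 11.35809 = 88.64191 mL
New rate:
Dose = 50 mcg/kg/min × 14.95455 kg = 747.7273 mcg/min
747.7273 mcg/min × 60 min/hr = 44863.64 mcg/hr
Rate = 44863.64 mcg/hr ÷ 6500 mcg/mL = 6.902098 mL/hr
Time remaining = 88.64191 mL ÷ 6.902098 mL/hr = 12.84275 hr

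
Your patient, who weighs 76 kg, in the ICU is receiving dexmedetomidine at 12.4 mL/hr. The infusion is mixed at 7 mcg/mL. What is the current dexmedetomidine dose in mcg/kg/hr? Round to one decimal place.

1.1 mcg/kg/hr

Drug rate = 12.4 mL/hr × 7 mcg/mL = 86.8 mcg/hr
86.8 mcg/hr ÷ 76 kg = 1.142105 mcg/kg/hr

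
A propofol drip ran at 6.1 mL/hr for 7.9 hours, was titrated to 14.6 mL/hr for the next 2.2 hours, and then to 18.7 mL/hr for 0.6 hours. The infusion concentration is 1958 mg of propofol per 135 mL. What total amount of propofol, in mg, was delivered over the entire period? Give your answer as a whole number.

1328 mg

Concentration = 1958 mg ÷ 135 mL = 14.5037 mg/mL
Stage 1: 6.1 mL/hr × 7.9 hr = 48.19 mL → 48.19 mL × 14.5037 mg/mL = 698.9335 mg
Stage 2: 14.6 mL/hr × 2.2 hr = 32.12 mL → 32.12 mL × 14.5037 mg/mL = 465.859 mg
Stage 3: 18.7 mL/hr × 0.6 hr = 11.22 mL → 11.22 mL × 14.5037 mg/mL = 162.7316 mg
Total = 698.9335 + 465.859 + 162.7316 = 1327.524 mg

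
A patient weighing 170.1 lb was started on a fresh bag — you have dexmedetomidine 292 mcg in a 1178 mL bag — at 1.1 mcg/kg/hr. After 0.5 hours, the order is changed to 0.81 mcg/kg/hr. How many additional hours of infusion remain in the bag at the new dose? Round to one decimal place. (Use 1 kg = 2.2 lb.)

4.0 hours

Initial rate:
Weight = 170.1 lb ÷ 2.2 lb/kg = 77.31818 kg
Dose = 1.1 mcg/kg/hr × 77.31818 kg = 85.05 mcg/hr
Concentration = 292 mcg ÷ 1178 mL = 0.2478778 mcg/mL
Rate = 85.05 mcg/hr ÷ 0.2478778 mcg/mL = 343.1127 mL/hr
Volume infused so far = 343.1127 mL/hr × 0.5 hr = 171.5563 mL
Volume remaining = 1178 − 171.5563 = 1006.444 mL
New rate:
Dose = 0.81 mcg/kg/hr × 77.31818 kg = 62.62773 mcg/hr
Rate = 62.62773 mcg/hr ÷ 0.2478778 mcg/mL = 252.6557 mL/hr
Time remaining = 1006.444 mL ÷ 252.6557 mL/hr = 3.983459 hr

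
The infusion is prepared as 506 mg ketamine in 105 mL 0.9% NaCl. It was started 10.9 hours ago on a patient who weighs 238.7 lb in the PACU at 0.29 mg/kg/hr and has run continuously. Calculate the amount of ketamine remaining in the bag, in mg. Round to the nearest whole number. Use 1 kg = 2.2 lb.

Weight = 238.7 lb ÷ 2.2 lb/kg = 108.5 kg
Dose = 0.29 mg/kg/hr × 108.5 kg = 31.465 mg/hr
Concentration = 506 mg ÷ 105 mL = 4.819048 mg/mL
Rate = 31.465 mg/hr ÷ 4.819048 mg/mL = 6.529298 mL/hr
Volume infused = 6.529298 mL/hr × 10.9 hr = 71.16935 mL
Volume remaining = 105 − 71.16935 = 33.83065 mL
Drug remaining = 33.83065 mL × 4.819048 mg/mL = 163.0315 mg

163 mg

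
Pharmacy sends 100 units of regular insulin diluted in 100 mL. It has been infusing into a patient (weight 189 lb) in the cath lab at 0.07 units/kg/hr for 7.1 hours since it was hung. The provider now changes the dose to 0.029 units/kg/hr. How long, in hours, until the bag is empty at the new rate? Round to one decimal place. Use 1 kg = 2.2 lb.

Initial rate:
Weight = 189 lb ÷ 2.2 lb/kg = 85.90909 kg
Dose = 0.07 units/kg/hr × 85.90909 kg = 6.013636 units/hr
Concentration = 100 units ÷ 100 mL = 1 units/mL
Rate = 6.013636 units/hr ÷ 1 units/mL = 6.013636 mL/hr
Volume infused so far = 6.013636 mL/hr × 7.1 hr = 42.69682 mL
Volume remaining = 100 − 42.69682 = 57.30318 mL
New rate:
Dose = 0.029 units/kg/hr × 85.90909 kg = 2.491364 units/hr
Rate = 2.491364 units/hr ÷ 1 units/mL = 2.491364 mL/hr
Time remaining = 57.30318 mL ÷ 2.491364 mL/hr = 23.00073 hr

23.0 hours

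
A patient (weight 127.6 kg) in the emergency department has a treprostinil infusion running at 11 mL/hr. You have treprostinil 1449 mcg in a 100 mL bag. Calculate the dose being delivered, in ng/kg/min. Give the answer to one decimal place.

Concentration = 1449 mcg ÷ 100 mL = 14.49 mcg/mL = 14490 ng/mL
Drug rate = 11 mL/hr × 14490 ng/mL = 159390 ng/hr
159390 ng/hr ÷ 60 min/hr = 2656.5 ng/min
2656.5 ng/min ÷ 127.6 kg = 20.81897 ng/kg/min

20.8 ng/kg/min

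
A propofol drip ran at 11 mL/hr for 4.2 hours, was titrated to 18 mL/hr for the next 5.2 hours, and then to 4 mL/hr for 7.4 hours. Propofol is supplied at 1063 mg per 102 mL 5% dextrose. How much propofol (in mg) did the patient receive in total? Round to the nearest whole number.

1765 mg

Concentration = 1063 mg ÷ 102 mL = 10.42157 mg/mL
Stage 1: 11 mL/hr × 4.2 hr = 46.2 mL → 46.2 mL × 10.42157 mg/mL = 481.4765 mg
Stage 2: 18 mL/hr × 5.2 hr = 93.6 mL → 93.6 mL × 10.42157 mg/mL = 975.4588 mg
Stage 3: 4 mL/hr × 7.4 hr = 29.6 mL → 29.6 mL × 10.42157 mg/mL = 308.4784 mg
Total = 481.4765 + 975.4588 + 308.4784 = 1765.414 mg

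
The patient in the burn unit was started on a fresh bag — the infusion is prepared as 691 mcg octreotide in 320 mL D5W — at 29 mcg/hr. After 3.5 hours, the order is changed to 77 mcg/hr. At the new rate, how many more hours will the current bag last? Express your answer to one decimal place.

7.7 hours

Initial rate:
Concentration = 691 mcg ÷ 320 mL = 2.159375 mcg/mL
Rate = 29 mcg/hr ÷ 2.159375 mcg/mL = 13.42981 mL/hr
Volume infused so far = 13.42981 mL/hr × 3.5 hr = 47.00434 mL
Volume remaining = 320 − 47.00434 = 272.9957 mL
New rate:
Rate = 77 mcg/hr ÷ 2.159375 mcg/mL = 35.65847 mL/hr
Time remaining = 272.9957 mL ÷ 35.65847 mL/hr = 7.655844 hr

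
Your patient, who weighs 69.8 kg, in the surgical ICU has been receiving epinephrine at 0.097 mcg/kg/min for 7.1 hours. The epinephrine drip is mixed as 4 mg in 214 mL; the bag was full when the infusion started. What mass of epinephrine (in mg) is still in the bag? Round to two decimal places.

1.12 mg

Dose = 0.097 mcg/kg/min × 69.8 kg = 6.7706 mcg/min
6.7706 mcg/min × 60 min/hr = 406.236 mcg/hr
Concentration = 4 mg ÷ 214 mL = 0.01869159 mg/mL = 18.69159 mcg/mL
Rate = 406.236 mcg/hr ÷ 18.69159 mcg/mL = 21.73363 mL/hr
Volume infused = 21.73363 mL/hr × 7.1 hr = 154.3087 mL
Volume remaining = 214 − 154.3087 = 59.69126 mL
Drug remaining = 59.69126 mL × 18.69159 mcg/mL = 1115.724 mcg = 1.115724 mg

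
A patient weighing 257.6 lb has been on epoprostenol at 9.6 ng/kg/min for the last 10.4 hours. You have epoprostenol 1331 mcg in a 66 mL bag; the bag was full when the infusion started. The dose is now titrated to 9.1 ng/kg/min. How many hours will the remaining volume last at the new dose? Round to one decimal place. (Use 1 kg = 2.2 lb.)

9.8 hours

Initial rate:
Weight = 257.6 lb ÷ 2.2 lb/kg = 117.0909 kg
Dose = 9.6 ng/kg/min × 117.0909 kg = 1124.073 ng/min
1124.073 ng/min × 60 min/hr = 67444.36 ng/hr
Concentration = 1331 mcg ÷ 66 mL = 20.16667 mcg/mL = 20166.67 ng/mL
Rate = 67444.36 ng/hr ÷ 20166.67 ng/mL = 3.344349 mL/hr
Volume infused so far = 3.344349 mL/hr × 10.4 hr = 34.78123 mL
Volume remaining = 66 − 34.78123 = 31.21877 mL
New rate:
Dose = 9.1 ng/kg/min × 117.0909 kg = 1065.527 ng/min
1065.527 ng/min × 60 min/hr = 63931.64 ng/hr
Rate = 63931.64 ng/hr ÷ 20166.67 ng/mL = 3.170164 mL/hr
Time remaining = 31.21877 mL ÷ 3.170164 mL/hr = 9.847685 hr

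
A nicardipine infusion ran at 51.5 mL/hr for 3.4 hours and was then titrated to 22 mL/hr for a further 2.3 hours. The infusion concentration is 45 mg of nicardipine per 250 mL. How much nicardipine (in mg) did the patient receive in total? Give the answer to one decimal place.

40.6 mg

Concentration = 45 mg ÷ 250 mL = 0.18 mg/mL
Stage 1: 51.5 mL/hr × 3.4 hr = 175.1 mL → 175.1 mL × 0.18 mg/mL = 31.518 mg
Stage 2: 22 mL/hr × 2.3 hr = 50.6 mL → 50.6 mL × 0.18 mg/mL = 9.108 mg
Total = 31.518 + 9.108 = 40.626 mg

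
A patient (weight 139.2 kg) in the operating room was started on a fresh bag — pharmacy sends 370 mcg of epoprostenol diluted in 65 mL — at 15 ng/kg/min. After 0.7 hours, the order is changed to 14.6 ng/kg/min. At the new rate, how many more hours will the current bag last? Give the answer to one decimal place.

2.3 hours

Initial rate:
Dose = 15 ng/kg/min × 139.2 kg = 2088 ng/min
2088 ng/min × 60 min/hr = 125280 ng/hr
Concentration = 370 mcg ÷ 65 mL = 5.692308 mcg/mL = 5692.308 ng/mL
Rate = 125280 ng/hr ÷ 5692.308 ng/mL = 22.00865 mL/hr
Volume infused so far = 22.00865 mL/hr × 0.7 hr = 15.40605 mL
Volume remaining = 65 − 15.40605 = 49.59395 mL
New rate:
Dose = 14.6 ng/kg/min × 139.2 kg = 2032.32 ng/min
2032.32 ng/min × 60 min/hr = 121939.2 ng/hr
Rate = 121939.2 ng/hr ÷ 5692.308 ng/mL = 21.42175 mL/hr
Time remaining = 49.59395 mL ÷ 21.42175 mL/hr = 2.315121 hr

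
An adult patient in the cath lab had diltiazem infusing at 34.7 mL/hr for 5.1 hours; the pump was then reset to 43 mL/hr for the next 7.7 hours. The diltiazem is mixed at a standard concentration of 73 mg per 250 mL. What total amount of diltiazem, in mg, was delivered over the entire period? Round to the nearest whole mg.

Concentration = 73 mg ÷ 250 mL = 0.292 mg/mL
Stage 1: 34.7 mL/hr × 5.1 hr = 176.97 mL → 176.97 mL × 0.292 mg/mL = 51.67524 mg
Stage 2: 43 mL/hr × 7.7 hr = 331.1 mL → 331.1 mL × 0.292 mg/mL = 96.6812 mg
Total = 51.67524 + 96.6812 = 148.3564 mg

148 mg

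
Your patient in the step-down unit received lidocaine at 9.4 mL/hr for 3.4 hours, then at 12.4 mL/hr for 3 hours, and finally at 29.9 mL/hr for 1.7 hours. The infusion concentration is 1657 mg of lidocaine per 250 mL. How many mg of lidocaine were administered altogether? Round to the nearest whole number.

795 mg

Concentration = 1657 mg ÷ 250 mL = 6.628 mg/mL
Stage 1: 9.4 mL/hr × 3.4 hr = 31.96 mL → 31.96 mL × 6.628 mg/mL = 211.8309 mg
Stage 2: 12.4 mL/hr × 3 hr = 37.2 mL → 37.2 mL × 6.628 mg/mL = 246.5616 mg
Stage 3: 29.9 mL/hr × 1.7 hr = 50.83 mL → 50.83 mL × 6.628 mg/mL = 336.9012 mg
Total = 211.8309 + 246.5616 + 336.9012 = 795.2937 mg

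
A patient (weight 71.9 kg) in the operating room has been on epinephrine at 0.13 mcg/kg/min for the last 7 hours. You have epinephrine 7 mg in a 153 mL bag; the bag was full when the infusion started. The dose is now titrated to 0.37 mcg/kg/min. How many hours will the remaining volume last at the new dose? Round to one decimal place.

Initial rate:
Dose = 0.13 mcg/kg/min × 71.9 kg = 9.347 mcg/min
9.347 mcg/min × 60 min/hr = 560.82 mcg/hr
Concentration = 7 mg ÷ 153 mL = 0.04575163 mg/mL = 45.75163 mcg/mL
Rate = 560.82 mcg/hr ÷ 45.75163 mcg/mL = 12.25792 mL/hr
Volume infused so far = 12.25792 mL/hr × 7 hr = 85.80546 mL
Volume remaining = 153 − 85.80546 = 67.19454 mL
New rate:
Dose = 0.37 mcg/kg/min × 71.9 kg = 26.603 mcg/min
26.603 mcg/min × 60 min/hr = 1596.18 mcg/hr
Rate = 1596.18 mcg/hr ÷ 45.75163 mcg/mL = 34.88793 mL/hr
Time remaining = 67.19454 mL ÷ 34.88793 mL/hr = 1.926011 hr

1.9 hours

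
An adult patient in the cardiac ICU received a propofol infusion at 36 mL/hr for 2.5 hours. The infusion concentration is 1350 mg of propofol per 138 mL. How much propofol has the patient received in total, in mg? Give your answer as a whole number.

Concentration = 1350 mg ÷ 138 mL = 9.782609 mg/mL = 9782.609 mcg/mL
Drug rate = 36 mL/hr × 9782.609 mcg/mL = 352173.9 mcg/hr
Total = 352173.9 mcg/hr × 2.5 hr = 880434.8 mcg = 880.4348 mg

880 mg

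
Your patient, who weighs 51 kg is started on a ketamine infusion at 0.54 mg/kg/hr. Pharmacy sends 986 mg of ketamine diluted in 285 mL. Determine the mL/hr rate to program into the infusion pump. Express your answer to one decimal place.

Dose = 0.54 mg/kg/hr × 51 kg = 27.54 mg/hr
Concentration = 986 mg ÷ 285 mL = 3.459649 mg/mL
Rate = 27.54 mg/hr ÷ 3.459649 mg/mL = 7.960345 mL/hr

8.0 mL/hr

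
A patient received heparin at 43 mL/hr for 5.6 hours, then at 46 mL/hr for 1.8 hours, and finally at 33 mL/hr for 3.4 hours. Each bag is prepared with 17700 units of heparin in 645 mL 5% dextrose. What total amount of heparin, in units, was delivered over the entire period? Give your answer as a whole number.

11959 units

Concentration = 17700 units ÷ 645 mL = 27.44186 units/mL
Stage 1: 43 mL/hr × 5.6 hr = 240.8 mL → 240.8 mL × 27.44186 units/mL = 6608 units
Stage 2: 46 mL/hr × 1.8 hr = 82.8 mL → 82.8 mL × 27.44186 units/mL = 2272.186 units
Stage 3: 33 mL/hr × 3.4 hr = 112.2 mL → 112.2 mL × 27.44186 units/mL = 3078.977 units
Total = 6608 + 2272.186 + 3078.977 = 11959.16 units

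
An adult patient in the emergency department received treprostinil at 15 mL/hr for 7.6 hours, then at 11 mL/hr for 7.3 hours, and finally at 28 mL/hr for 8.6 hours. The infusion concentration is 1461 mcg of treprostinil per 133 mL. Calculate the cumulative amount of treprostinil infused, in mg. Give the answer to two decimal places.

Concentration = 1461 mcg ÷ 133 mL = 10.98496 mcg/mL
Stage 1: 15 mL/hr × 7.6 hr = 114 mL → 114 mL × 10.98496 mcg/mL = 1252.286 mcg
Stage 2: 11 mL/hr × 7.3 hr = 80.3 mL → 80.3 mL × 10.98496 mcg/mL = 882.0925 mcg
Stage 3: 28 mL/hr × 8.6 hr = 240.8 mL → 240.8 mL × 10.98496 mcg/mL = 2645.179 mcg
Total = 1252.286 + 882.0925 + 2645.179 = 4779.557 mcg = 4.779557 mg

4.78 mg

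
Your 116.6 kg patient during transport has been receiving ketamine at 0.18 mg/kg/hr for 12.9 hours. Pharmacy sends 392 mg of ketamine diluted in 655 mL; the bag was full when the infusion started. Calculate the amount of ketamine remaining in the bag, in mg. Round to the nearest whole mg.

Dose = 0.18 mg/kg/hr × 116.6 kg = 20.988 mg/hr
Concentration = 392 mg ÷ 655 mL = 0.5984733 mg/mL
Rate = 20.988 mg/hr ÷ 0.5984733 mg/mL = 35.06923 mL/hr
Volume infused = 35.06923 mL/hr × 12.9 hr = 452.3931 mL
Volume remaining = 655 − 452.3931 = 202.6069 mL
Drug remaining = 202.6069 mL × 0.5984733 mg/mL = 121.2548 mg

121 mg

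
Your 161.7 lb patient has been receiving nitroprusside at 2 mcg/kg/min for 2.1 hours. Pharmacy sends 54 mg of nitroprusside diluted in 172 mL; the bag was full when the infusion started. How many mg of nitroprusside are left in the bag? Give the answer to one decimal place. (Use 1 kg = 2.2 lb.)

35.5 mg

Weight = 161.7 lb ÷ 2.2 lb/kg = 73.5 kg
Dose = 2 mcg/kg/min × 73.5 kg = 147 mcg/min
147 mcg/min × 60 min/hr = 8820 mcg/hr
Concentration = 54 mg ÷ 172 mL = 0.3139535 mg/mL = 313.9535 mcg/mL
Rate = 8820 mcg/hr ÷ 313.9535 mcg/mL = 28.09333 mL/hr
Volume infused = 28.09333 mL/hr × 2.1 hr = 58.996 mL
Volume remaining = 172 − 58.996 = 113.004 mL
Drug remaining = 113.004 mL × 313.9535 mcg/mL = 35478 mcg = 35.478 mg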